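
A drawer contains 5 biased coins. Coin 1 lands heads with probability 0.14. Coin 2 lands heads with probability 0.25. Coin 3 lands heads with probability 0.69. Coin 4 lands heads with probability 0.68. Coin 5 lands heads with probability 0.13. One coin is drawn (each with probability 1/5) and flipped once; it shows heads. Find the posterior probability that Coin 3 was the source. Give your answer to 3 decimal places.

Tabulate prior·likelihood by source: [1] prior 0.2, lik 0.14, product 0.02800; [2] prior 0.2, lik 0.25, product 0.05000; [3] prior 0.2, lik 0.69, product 0.1380; [4] prior 0.2, lik 0.68, product 0.1360; [5] prior 0.2, lik 0.13, product 0.02600.
Normalizing constant = 0.37800; the posterior for Coin 3 is its product over the sum, 0.1380/0.37800 = 0.365.

Posterior probability ≈ 0.365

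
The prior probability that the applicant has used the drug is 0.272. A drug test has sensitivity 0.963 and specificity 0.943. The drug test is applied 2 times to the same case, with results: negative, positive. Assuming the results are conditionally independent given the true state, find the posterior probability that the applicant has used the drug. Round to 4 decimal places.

Posterior P(H) ≈ 0.1985

Let H be the event that the applicant has used the drug; start with P(H) = 0.272. P('positive'|H) = 0.963, P('positive'|¬H) = 0.057.
Update on result 1 ('negative'): P(H) ← 0.037·0.2720 / (0.037·0.2720 + 0.943·0.7280) = 0.010064/0.69657 = 0.0144.
Update on result 2 ('positive'): P(H) ← 0.963·0.0144 / (0.963·0.0144 + 0.057·0.9856) = 0.013913/0.070090 = 0.1985.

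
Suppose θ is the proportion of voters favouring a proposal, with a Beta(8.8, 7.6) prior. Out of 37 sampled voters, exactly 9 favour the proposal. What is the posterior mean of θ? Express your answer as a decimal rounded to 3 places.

The binomial likelihood is conjugate to the Beta prior: with 9 successes and 28 failures, the posterior is Beta(8.8+9, 7.6+28) = Beta(17.8, 35.6).
E[θ | data] = 17.8/(17.8+35.6) = 0.333.

Posterior mean ≈ 0.333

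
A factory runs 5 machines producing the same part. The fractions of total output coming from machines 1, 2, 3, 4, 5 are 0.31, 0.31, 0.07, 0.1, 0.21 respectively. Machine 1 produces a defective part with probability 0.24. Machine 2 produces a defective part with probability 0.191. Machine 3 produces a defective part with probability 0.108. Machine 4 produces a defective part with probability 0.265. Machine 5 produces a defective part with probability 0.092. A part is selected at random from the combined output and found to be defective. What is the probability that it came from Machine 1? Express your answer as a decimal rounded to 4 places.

Tabulate prior·likelihood by source: [1] prior 0.31, lik 0.24, product 0.07440; [2] prior 0.31, lik 0.191, product 0.05921; [3] prior 0.07, lik 0.108, product 0.007560; [4] prior 0.1, lik 0.265, product 0.02650; [5] prior 0.21, lik 0.092, product 0.01932.
Normalizing constant = 0.18699; the posterior for Machine 1 is its product over the sum, 0.07440/0.18699 = 0.3979.

Posterior probability ≈ 0.3979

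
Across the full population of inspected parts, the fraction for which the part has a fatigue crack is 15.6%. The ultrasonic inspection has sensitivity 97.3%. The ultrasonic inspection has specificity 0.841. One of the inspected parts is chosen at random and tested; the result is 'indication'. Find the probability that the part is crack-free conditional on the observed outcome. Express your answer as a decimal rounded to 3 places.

Write H for 'the part has a fatigue crack'. Prior odds H:¬H = 0.156/0.844 = 0.18483. For the 'indication' outcome, the likelihood ratio is 0.973/0.159 = 6.1195.
Posterior odds = 0.18483 × 6.1195 = 1.1311, so P(H|E) = 1.1311/(1+1.1311) = 0.531. Then P(¬H|E) = 1 − 0.531 = 0.469.

P(¬H | E) ≈ 0.469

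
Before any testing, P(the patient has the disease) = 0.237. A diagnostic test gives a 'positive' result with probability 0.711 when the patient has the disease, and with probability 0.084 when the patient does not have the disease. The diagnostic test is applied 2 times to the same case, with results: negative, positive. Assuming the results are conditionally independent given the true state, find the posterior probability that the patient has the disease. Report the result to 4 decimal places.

Let H be the event that the patient has the disease; start with P(H) = 0.237. P('positive'|H) = 0.711, P('positive'|¬H) = 0.084.
Update on result 1 ('negative'): P(H) ← 0.289·0.2370 / (0.289·0.2370 + 0.916·0.7630) = 0.068493/0.76740 = 0.0893.
Update on result 2 ('positive'): P(H) ← 0.711·0.0893 / (0.711·0.0893 + 0.084·0.9107) = 0.063459/0.13996 = 0.4534.

Posterior P(H) ≈ 0.4534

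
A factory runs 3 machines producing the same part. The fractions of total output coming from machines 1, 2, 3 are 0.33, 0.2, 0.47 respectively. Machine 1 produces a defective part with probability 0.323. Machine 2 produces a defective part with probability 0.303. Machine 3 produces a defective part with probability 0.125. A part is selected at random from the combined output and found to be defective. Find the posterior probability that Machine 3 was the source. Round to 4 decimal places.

Tabulate prior·likelihood by source: [1] prior 0.33, lik 0.323, product 0.1066; [2] prior 0.2, lik 0.303, product 0.06060; [3] prior 0.47, lik 0.125, product 0.05875.
Normalizing constant = 0.22594; the posterior for Machine 3 is its product over the sum, 0.05875/0.22594 = 0.2600.

Posterior probability ≈ 0.2600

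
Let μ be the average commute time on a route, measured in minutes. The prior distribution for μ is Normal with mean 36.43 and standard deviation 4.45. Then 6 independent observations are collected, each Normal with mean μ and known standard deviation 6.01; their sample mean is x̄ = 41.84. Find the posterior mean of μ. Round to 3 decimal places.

Posterior mean ≈ 40.579

With known σ, the Normal prior is conjugate. Weight on the data is w = (n/σ²)/(n/σ² + 1/τ₀²) = 0.166112/(0.166112+0.0504987) = 0.76687.
Posterior mean = w·x̄ + (1−w)·μ₀ = 0.76687·41.84 + 0.23313·36.43 = 40.579.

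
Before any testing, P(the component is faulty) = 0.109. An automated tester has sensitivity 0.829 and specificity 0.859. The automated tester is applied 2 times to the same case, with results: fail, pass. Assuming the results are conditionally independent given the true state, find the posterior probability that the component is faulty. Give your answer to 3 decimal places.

With H the event that the component is faulty, the joint likelihood of the observed sequence is P(data|H) = 0.829·0.171 = 0.14176 and P(data|¬H) = 0.141·0.859 = 0.12112.
Bayes: P(H|data) = 0.109·0.14176 / (0.109·0.14176 + 0.891·0.12112) = 0.015452/0.12337 = 0.1252.

Posterior P(H) ≈ 0.125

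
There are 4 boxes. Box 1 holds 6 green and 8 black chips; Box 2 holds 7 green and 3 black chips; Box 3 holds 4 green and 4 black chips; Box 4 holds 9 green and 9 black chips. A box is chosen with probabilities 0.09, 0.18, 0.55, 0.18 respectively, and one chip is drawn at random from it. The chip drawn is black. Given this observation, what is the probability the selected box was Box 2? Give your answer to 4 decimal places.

Posterior probability ≈ 0.1148

Tabulate prior·likelihood by source: [1] prior 0.09, lik 0.5714, product 0.05143; [2] prior 0.18, lik 0.3, product 0.05400; [3] prior 0.55, lik 0.5, product 0.2750; [4] prior 0.18, lik 0.5, product 0.09000.
Normalizing constant = 0.47043; the posterior for Box 2 is its product over the sum, 0.05400/0.47043 = 0.1148.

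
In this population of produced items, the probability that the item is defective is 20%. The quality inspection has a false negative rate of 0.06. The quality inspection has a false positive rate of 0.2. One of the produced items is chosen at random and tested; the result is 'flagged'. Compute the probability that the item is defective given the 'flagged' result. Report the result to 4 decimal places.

P(H | E) ≈ 0.5402

Let H be the event that the item is defective. P(H) = 0.2, so P(¬H) = 0.8. With E the 'flagged' result, P(E|H) = 0.94 and P(E|¬H) = 0.2.
P(E) = 0.94·0.2 + 0.2·0.8 = 0.18800 + 0.16000 = 0.34800.
By Bayes' theorem, P(H|E) = 0.18800 / 0.34800 = 0.5402.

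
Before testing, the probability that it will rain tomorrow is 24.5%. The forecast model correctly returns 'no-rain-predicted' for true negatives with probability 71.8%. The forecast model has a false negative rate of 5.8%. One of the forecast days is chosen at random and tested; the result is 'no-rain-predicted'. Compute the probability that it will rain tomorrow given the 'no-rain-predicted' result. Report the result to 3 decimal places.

P(H | E) ≈ 0.026

Write H for 'it will rain tomorrow'. Prior odds H:¬H = 0.245/0.755 = 0.32450. For the 'no-rain-predicted' outcome, the likelihood ratio is 0.058/0.718 = 0.080780.
Posterior odds = 0.32450 × 0.080780 = 0.026213, so P(H|E) = 0.026213/(1+0.026213) = 0.026.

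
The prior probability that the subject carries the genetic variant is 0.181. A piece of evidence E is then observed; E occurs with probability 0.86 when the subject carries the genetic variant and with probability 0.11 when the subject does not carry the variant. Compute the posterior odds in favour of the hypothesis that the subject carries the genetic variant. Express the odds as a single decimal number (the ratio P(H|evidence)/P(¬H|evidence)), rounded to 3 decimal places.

Prior odds = 0.181/(1−0.181) = 0.22100.
Likelihood ratio for E = 0.86/0.11 = 7.8182.
Posterior odds = prior odds × LR = 1.7278.

Posterior odds ≈ 1.728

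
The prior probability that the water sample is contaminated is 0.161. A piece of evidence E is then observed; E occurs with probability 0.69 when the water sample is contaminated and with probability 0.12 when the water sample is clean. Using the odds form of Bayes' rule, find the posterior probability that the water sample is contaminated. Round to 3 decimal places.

Prior odds = 0.161/(1−0.161) = 0.19190.
Likelihood ratio for E = 0.69/0.12 = 5.7500.
Posterior odds = prior odds × LR = 1.1034.
Posterior probability = odds/(1+odds) = 1.1034/2.1034 = 0.525.

Posterior probability ≈ 0.525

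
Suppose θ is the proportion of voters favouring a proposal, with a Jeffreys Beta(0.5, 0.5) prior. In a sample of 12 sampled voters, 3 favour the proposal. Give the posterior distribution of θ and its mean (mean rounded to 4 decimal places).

Posterior: Beta(3.5, 9.5); mean ≈ 0.2692

Observing 3 successes and 9 failures updates Beta(0.5, 0.5) by adding the success and failure counts to the two shape parameters: α = 0.5+3 = 3.5, β = 0.5+9 = 9.5.
E[θ | data] = 3.5/(3.5+9.5) = 0.2692.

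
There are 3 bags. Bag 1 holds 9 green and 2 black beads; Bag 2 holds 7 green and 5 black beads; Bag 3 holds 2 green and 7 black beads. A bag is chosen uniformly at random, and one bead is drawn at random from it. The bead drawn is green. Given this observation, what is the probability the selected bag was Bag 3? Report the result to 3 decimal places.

Posterior probability ≈ 0.137

P(green|Bag 1) = 0.8182; P(green|Bag 2) = 0.5833; P(green|Bag 3) = 0.2222.
Prior × likelihood for each source: 0.333333·0.8182=0.2727, 0.333333·0.5833=0.1944, 0.333333·0.2222=0.07407. Summing gives P(green) = 0.54125.
P(Bag 3 | green) = 0.07407 / 0.54125 = 0.137.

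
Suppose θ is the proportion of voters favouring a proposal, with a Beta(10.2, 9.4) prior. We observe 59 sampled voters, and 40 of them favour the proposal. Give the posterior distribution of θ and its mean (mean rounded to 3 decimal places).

Posterior: Beta(50.2, 28.4); mean ≈ 0.639

Observing 40 successes and 19 failures updates Beta(10.2, 9.4) by adding the success and failure counts to the two shape parameters: α = 10.2+40 = 50.2, β = 9.4+19 = 28.4.
Posterior mean = α/(α+β) = 50.2/78.6 = 0.639.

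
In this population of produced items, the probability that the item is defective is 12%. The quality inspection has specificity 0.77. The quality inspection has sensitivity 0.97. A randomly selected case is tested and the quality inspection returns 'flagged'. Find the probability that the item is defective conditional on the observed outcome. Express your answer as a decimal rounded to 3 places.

Write H for 'the item is defective'. Prior odds H:¬H = 0.12/0.88 = 0.13636. For the 'flagged' outcome, the likelihood ratio is 0.97/0.23 = 4.2174.
Posterior odds = 0.13636 × 4.2174 = 0.57510, so P(H|E) = 0.57510/(1+0.57510) = 0.365.

P(H | E) ≈ 0.365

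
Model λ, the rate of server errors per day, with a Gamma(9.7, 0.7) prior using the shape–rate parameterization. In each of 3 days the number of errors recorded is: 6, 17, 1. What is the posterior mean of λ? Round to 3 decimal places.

Posterior mean ≈ 9.108

Total count ∑xᵢ = 24 over n = 3 days.
Gamma is conjugate to the Poisson likelihood: posterior is Gamma(shape = 9.7+24 = 33.7, rate = 0.7+3 = 3.7).
Posterior mean = shape/rate = 33.7/3.7 = 9.108.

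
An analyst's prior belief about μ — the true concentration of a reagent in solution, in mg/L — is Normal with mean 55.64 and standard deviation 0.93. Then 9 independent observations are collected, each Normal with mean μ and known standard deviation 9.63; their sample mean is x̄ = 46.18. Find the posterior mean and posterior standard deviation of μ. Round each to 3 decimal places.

With known σ, the Normal prior is conjugate. Weight on the data is w = (n/σ²)/(n/σ² + 1/τ₀²) = 0.0970487/(0.0970487+1.15620) = 0.077438.
Posterior mean = w·x̄ + (1−w)·μ₀ = 0.077438·46.18 + 0.92256·55.64 = 54.907. Posterior variance = 1/(0.0970487+1.15620) = 0.797924, so SD = 0.893.

Posterior mean ≈ 54.907; posterior SD ≈ 0.893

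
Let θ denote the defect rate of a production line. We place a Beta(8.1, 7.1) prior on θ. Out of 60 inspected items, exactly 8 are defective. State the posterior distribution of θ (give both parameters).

Observing 8 successes and 52 failures updates Beta(8.1, 7.1) by adding the success and failure counts to the two shape parameters: α = 8.1+8 = 16.1, β = 7.1+52 = 59.1.

Posterior: Beta(16.1, 59.1)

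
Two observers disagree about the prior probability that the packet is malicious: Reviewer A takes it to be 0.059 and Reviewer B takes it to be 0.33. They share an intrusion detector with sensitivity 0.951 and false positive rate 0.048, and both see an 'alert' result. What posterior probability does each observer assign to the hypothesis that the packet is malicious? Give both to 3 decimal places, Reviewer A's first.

The likelihood ratio for an 'alert' result is 0.951/0.048 = 19.812.
Reviewer A: prior odds 0.059/0.941 = 0.062699; posterior odds 1.2422; posterior probability 0.554.
Reviewer B: prior odds 0.33/0.67 = 0.49254; posterior odds 9.7584; posterior probability 0.907.

Reviewer A: 0.554; Reviewer B: 0.907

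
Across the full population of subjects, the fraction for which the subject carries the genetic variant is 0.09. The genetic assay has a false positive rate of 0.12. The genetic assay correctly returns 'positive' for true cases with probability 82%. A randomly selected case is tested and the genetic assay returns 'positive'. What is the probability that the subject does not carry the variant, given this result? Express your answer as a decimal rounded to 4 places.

P(¬H | E) ≈ 0.5967

Let H be the event that the subject carries the genetic variant. P(H) = 0.09, so P(¬H) = 0.91. With E the 'positive' result, P(E|H) = 0.82 and P(E|¬H) = 0.12.
P(E) = 0.82·0.09 + 0.12·0.91 = 0.073800 + 0.10920 = 0.18300.
By Bayes' theorem, P(H|E) = 0.073800 / 0.18300 = 0.4033. Hence P(¬H|E) = 1 − 0.4033 = 0.5967.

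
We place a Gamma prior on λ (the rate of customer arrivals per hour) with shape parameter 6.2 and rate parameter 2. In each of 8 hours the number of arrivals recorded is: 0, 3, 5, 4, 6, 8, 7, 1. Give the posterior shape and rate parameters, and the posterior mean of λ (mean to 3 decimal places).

The Poisson likelihood adds the total count to the shape and the number of exposure periods to the rate. Here ∑xᵢ = 34 and n = 8, so shape 6.2→40.2 and rate 2→10.
E[λ | data] = 40.2/10 = 4.020.

Posterior: Gamma(shape=40.2, rate=10); mean ≈ 4.020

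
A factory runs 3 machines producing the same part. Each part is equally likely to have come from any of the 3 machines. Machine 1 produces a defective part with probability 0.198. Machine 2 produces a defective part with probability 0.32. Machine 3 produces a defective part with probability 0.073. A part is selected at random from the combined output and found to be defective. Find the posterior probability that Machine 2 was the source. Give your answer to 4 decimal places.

P(defective|M1) = 0.198; P(defective|M2) = 0.32; P(defective|M3) = 0.073.
Prior × likelihood for each source: 0.333333·0.198=0.06600, 0.333333·0.32=0.1067, 0.333333·0.073=0.02433. Summing gives P(defective) = 0.19700.
P(Machine 2 | defective) = 0.1067 / 0.19700 = 0.5415.

Posterior probability ≈ 0.5415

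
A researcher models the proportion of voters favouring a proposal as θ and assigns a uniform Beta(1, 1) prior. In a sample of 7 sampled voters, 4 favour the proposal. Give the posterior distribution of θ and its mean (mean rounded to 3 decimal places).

The binomial likelihood is conjugate to the Beta prior: with 4 successes and 3 failures, the posterior is Beta(1+4, 1+3) = Beta(5, 4).
Posterior mean = α/(α+β) = 5/9 = 0.556.

Posterior: Beta(5, 4); mean ≈ 0.556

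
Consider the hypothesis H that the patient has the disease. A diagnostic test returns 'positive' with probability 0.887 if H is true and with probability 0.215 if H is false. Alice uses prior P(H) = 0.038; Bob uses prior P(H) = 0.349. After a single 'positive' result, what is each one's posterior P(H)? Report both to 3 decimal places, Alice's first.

The likelihood ratio for a 'positive' result is 0.887/0.215 = 4.1256.
Alice: prior odds 0.038/0.962 = 0.039501; posterior odds 0.16296; posterior probability 0.140.
Bob: prior odds 0.349/0.651 = 0.53610; posterior odds 2.2117; posterior probability 0.689.

Alice: 0.140; Bob: 0.689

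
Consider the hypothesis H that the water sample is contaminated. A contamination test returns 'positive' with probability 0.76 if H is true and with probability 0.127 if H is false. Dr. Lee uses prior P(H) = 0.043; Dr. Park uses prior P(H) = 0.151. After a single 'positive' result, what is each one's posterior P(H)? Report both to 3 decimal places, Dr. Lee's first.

The likelihood ratio for a 'positive' result is 0.76/0.127 = 5.9843.
Dr. Lee: prior odds 0.043/0.957 = 0.044932; posterior odds 0.26888; posterior probability 0.212.
Dr. Park: prior odds 0.151/0.849 = 0.17786; posterior odds 1.0643; posterior probability 0.516.

Dr. Lee: 0.212; Dr. Park: 0.516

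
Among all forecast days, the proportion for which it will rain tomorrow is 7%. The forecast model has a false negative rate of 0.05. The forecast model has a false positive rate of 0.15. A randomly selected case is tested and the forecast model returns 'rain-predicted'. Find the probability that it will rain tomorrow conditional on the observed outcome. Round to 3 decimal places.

P(H | E) ≈ 0.323

Let H be the event that it will rain tomorrow. P(H) = 0.07, so P(¬H) = 0.93. With E the 'rain-predicted' result, P(E|H) = 0.95 and P(E|¬H) = 0.15.
P(E) = 0.95·0.07 + 0.15·0.93 = 0.066500 + 0.13950 = 0.20600.
By Bayes' theorem, P(H|E) = 0.066500 / 0.20600 = 0.323.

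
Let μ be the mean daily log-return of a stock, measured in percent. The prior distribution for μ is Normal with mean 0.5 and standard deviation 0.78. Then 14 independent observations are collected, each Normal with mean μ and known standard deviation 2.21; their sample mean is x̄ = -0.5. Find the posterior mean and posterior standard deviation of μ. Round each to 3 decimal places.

Posterior mean ≈ -0.136; posterior SD ≈ 0.471

With known σ, the Normal prior is conjugate. Weight on the data is w = (n/σ²)/(n/σ² + 1/τ₀²) = 2.86644/(2.86644+1.64366) = 0.63556.
Posterior mean = w·x̄ + (1−w)·μ₀ = 0.63556·-0.5 + 0.36444·0.5 = -0.136. Posterior variance = 1/(2.86644+1.64366) = 0.221725, so SD = 0.471.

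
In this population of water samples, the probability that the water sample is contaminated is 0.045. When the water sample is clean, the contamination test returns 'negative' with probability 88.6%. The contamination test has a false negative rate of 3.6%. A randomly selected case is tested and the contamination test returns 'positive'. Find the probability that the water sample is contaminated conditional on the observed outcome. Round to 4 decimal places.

P(H | E) ≈ 0.2849

Let H be the event that the water sample is contaminated. P(H) = 0.045, so P(¬H) = 0.955. With E the 'positive' result, P(E|H) = 0.964 and P(E|¬H) = 0.114.
P(E) = 0.964·0.045 + 0.114·0.955 = 0.043380 + 0.10887 = 0.15225.
By Bayes' theorem, P(H|E) = 0.043380 / 0.15225 = 0.2849.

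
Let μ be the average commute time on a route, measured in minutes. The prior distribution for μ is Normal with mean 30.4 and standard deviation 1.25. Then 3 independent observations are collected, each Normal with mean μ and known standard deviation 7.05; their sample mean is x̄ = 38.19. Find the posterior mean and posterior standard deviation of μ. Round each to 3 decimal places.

Posterior mean ≈ 31.071; posterior SD ≈ 1.195

Prior precision 1/τ₀² = 1/1.25² = 0.640000; data precision n/σ² = 3/7.05² = 0.0603591.
Posterior precision = 0.640000 + 0.0603591 = 0.700359, giving posterior SD = 1/√0.700359 = 1.195.
Posterior mean = (0.640000·30.4 + 0.0603591·38.19) / 0.700359 = 31.071.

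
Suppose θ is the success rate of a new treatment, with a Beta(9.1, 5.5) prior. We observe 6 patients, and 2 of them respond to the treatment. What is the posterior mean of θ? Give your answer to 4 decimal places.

Observing 2 successes and 4 failures updates Beta(9.1, 5.5) by adding the success and failure counts to the two shape parameters: α = 9.1+2 = 11.1, β = 5.5+4 = 9.5.
Posterior mean = α/(α+β) = 11.1/20.6 = 0.5388.

Posterior mean ≈ 0.5388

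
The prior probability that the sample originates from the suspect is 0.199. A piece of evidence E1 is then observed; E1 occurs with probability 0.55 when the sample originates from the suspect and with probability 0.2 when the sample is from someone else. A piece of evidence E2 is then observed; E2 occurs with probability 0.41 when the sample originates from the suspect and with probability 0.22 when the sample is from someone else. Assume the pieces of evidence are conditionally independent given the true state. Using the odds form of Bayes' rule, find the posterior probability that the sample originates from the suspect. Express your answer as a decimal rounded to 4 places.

Prior odds = 0.199/(1−0.199) = 0.24844.
Likelihood ratio for E1 = 0.55/0.2 = 2.7500.
Likelihood ratio for E2 = 0.41/0.22 = 1.8636.
Posterior odds = prior odds × LR₁ × LR₂ = 1.2733.
Posterior probability = odds/(1+odds) = 1.2733/2.2733 = 0.5601.

Posterior probability ≈ 0.5601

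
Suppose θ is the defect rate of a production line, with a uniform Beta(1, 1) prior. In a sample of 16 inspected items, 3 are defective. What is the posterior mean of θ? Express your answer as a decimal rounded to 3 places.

Posterior mean ≈ 0.222

The binomial likelihood is conjugate to the Beta prior: with 3 successes and 13 failures, the posterior is Beta(1+3, 1+13) = Beta(4, 14).
E[θ | data] = 4/(4+14) = 0.222.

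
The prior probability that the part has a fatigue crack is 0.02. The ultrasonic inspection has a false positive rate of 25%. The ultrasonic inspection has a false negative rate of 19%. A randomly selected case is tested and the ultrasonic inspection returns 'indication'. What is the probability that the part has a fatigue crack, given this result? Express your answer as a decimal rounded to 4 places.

P(H | E) ≈ 0.0620

Let H be the event that the part has a fatigue crack. P(H) = 0.02, so P(¬H) = 0.98. With E the 'indication' result, P(E|H) = 0.81 and P(E|¬H) = 0.25.
P(E) = 0.81·0.02 + 0.25·0.98 = 0.016200 + 0.24500 = 0.26120.
By Bayes' theorem, P(H|E) = 0.016200 / 0.26120 = 0.0620.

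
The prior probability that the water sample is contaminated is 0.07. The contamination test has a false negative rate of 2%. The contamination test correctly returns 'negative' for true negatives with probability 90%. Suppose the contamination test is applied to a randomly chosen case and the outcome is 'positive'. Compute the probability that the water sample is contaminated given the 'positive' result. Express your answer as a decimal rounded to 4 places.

Write H for 'the water sample is contaminated'. Prior odds H:¬H = 0.07/0.93 = 0.075269. For the 'positive' outcome, the likelihood ratio is 0.98/0.1 = 9.8000.
Posterior odds = 0.075269 × 9.8000 = 0.73763, so P(H|E) = 0.73763/(1+0.73763) = 0.4245.

P(H | E) ≈ 0.4245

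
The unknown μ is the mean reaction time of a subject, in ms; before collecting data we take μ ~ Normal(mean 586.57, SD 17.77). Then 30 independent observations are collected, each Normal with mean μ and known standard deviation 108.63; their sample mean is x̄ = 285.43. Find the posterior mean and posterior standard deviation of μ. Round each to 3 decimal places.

Posterior mean ≈ 452.472; posterior SD ≈ 13.235

Prior precision 1/τ₀² = 1/17.77² = 0.00316683; data precision n/σ² = 30/108.63² = 0.00254227.
Posterior precision = 0.00316683 + 0.00254227 = 0.00570910, giving posterior SD = 1/√0.00570910 = 13.235.
Posterior mean = (0.00316683·586.57 + 0.00254227·285.43) / 0.00570910 = 452.472.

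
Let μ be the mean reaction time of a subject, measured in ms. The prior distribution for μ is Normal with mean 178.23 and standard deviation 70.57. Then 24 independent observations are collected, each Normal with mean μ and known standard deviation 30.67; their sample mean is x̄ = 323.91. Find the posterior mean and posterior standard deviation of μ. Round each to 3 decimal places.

Posterior mean ≈ 322.772; posterior SD ≈ 6.236

With known σ, the Normal prior is conjugate. Weight on the data is w = (n/σ²)/(n/σ² + 1/τ₀²) = 0.0255143/(0.0255143+0.00020080) = 0.99219.
Posterior mean = w·x̄ + (1−w)·μ₀ = 0.99219·323.91 + 0.0078086·178.23 = 322.772. Posterior variance = 1/(0.0255143+0.00020080) = 38.8877, so SD = 6.236.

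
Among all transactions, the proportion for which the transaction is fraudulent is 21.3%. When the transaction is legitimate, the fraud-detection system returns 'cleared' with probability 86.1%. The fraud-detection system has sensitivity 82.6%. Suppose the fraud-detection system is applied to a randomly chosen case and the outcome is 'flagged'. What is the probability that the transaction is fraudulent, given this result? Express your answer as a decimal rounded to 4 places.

Write H for 'the transaction is fraudulent'. Prior odds H:¬H = 0.213/0.787 = 0.27065. For the 'flagged' outcome, the likelihood ratio is 0.826/0.139 = 5.9424.
Posterior odds = 0.27065 × 5.9424 = 1.6083, so P(H|E) = 1.6083/(1+1.6083) = 0.6166.

P(H | E) ≈ 0.6166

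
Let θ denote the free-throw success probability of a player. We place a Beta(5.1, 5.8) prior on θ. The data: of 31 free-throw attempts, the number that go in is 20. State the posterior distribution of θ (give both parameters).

Observing 20 successes and 11 failures updates Beta(5.1, 5.8) by adding the success and failure counts to the two shape parameters: α = 5.1+20 = 25.1, β = 5.8+11 = 16.8.

Posterior: Beta(25.1, 16.8)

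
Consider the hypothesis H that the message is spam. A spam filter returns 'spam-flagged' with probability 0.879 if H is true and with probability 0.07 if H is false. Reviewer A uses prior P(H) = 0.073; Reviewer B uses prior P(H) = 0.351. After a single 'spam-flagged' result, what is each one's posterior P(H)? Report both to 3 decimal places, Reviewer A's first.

The likelihood ratio for a 'spam-flagged' result is 0.879/0.07 = 12.557.
Reviewer A: prior odds 0.073/0.927 = 0.078749; posterior odds 0.98886; posterior probability 0.497.
Reviewer B: prior odds 0.351/0.649 = 0.54083; posterior odds 6.7913; posterior probability 0.872.

Reviewer A: 0.497; Reviewer B: 0.872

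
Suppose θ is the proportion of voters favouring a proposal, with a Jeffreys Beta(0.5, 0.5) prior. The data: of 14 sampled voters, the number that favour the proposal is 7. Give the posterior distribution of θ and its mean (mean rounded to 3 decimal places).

The binomial likelihood is conjugate to the Beta prior: with 7 successes and 7 failures, the posterior is Beta(0.5+7, 0.5+7) = Beta(7.5, 7.5).
Posterior mean = α/(α+β) = 7.5/15 = 0.500.

Posterior: Beta(7.5, 7.5); mean ≈ 0.500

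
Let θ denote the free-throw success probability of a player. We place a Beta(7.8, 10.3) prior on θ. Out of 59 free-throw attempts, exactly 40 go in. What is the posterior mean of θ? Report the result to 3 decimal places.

Posterior mean ≈ 0.620

The binomial likelihood is conjugate to the Beta prior: with 40 successes and 19 failures, the posterior is Beta(7.8+40, 10.3+19) = Beta(47.8, 29.3).
E[θ | data] = 47.8/(47.8+29.3) = 0.620.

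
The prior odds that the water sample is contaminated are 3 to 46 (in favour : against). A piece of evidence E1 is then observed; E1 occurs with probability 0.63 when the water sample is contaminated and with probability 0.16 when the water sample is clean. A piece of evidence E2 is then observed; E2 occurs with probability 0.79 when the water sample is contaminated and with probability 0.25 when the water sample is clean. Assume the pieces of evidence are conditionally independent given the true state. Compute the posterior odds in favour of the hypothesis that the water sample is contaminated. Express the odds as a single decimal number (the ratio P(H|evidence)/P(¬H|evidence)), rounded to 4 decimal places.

Posterior odds ≈ 0.8115

Prior odds = 3/46 = 0.065217.
Likelihood ratio for E1 = 0.63/0.16 = 3.9375.
Likelihood ratio for E2 = 0.79/0.25 = 3.1600.
Posterior odds = prior odds × LR₁ × LR₂ = 0.81147.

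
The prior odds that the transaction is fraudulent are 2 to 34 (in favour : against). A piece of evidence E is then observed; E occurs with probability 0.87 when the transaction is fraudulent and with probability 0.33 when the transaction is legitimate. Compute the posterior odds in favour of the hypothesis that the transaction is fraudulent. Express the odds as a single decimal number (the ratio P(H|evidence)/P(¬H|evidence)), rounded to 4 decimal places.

Posterior odds ≈ 0.1551

Prior odds = 2/34 = 0.058824.
Likelihood ratio for E = 0.87/0.33 = 2.6364.
Posterior odds = prior odds × LR = 0.15508.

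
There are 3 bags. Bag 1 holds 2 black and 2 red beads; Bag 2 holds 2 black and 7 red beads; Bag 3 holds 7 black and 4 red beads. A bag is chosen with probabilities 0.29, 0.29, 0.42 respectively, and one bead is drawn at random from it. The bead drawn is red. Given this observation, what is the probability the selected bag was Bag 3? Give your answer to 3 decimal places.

Posterior probability ≈ 0.292

P(red|Bag 1) = 0.5; P(red|Bag 2) = 0.7778; P(red|Bag 3) = 0.3636.
Prior × likelihood for each source: 0.29·0.5=0.1450, 0.29·0.7778=0.2256, 0.42·0.3636=0.1527. Summing gives P(red) = 0.52328.
P(Bag 3 | red) = 0.1527 / 0.52328 = 0.292.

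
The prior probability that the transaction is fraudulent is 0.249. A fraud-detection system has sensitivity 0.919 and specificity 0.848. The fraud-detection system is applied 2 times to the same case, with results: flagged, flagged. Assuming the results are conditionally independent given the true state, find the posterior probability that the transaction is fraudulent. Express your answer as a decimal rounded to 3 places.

Let H be the event that the transaction is fraudulent; start with P(H) = 0.249. P('flagged'|H) = 0.919, P('flagged'|¬H) = 0.152.
Update on result 1 ('flagged'): P(H) ← 0.919·0.2490 / (0.919·0.2490 + 0.152·0.7510) = 0.22883/0.34298 = 0.6672.
Update on result 2 ('flagged'): P(H) ← 0.919·0.6672 / (0.919·0.6672 + 0.152·0.3328) = 0.61314/0.66373 = 0.9238.

Posterior P(H) ≈ 0.924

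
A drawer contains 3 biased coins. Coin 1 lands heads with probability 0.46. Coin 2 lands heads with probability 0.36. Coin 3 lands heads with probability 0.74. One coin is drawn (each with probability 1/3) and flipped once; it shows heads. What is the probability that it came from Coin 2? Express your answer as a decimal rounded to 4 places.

Tabulate prior·likelihood by source: [1] prior 0.333333, lik 0.46, product 0.1533; [2] prior 0.333333, lik 0.36, product 0.1200; [3] prior 0.333333, lik 0.74, product 0.2467.
Normalizing constant = 0.52000; the posterior for Coin 2 is its product over the sum, 0.1200/0.52000 = 0.2308.

Posterior probability ≈ 0.2308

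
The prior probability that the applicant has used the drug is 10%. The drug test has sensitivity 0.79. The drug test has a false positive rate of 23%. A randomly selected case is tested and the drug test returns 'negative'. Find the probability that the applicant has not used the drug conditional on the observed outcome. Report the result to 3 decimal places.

P(¬H | E) ≈ 0.971

Write H for 'the applicant has used the drug'. Prior odds H:¬H = 0.1/0.9 = 0.11111. For the 'negative' outcome, the likelihood ratio is 0.21/0.77 = 0.27273.
Posterior odds = 0.11111 × 0.27273 = 0.030303, so P(H|E) = 0.030303/(1+0.030303) = 0.029. Then P(¬H|E) = 1 − 0.029 = 0.971.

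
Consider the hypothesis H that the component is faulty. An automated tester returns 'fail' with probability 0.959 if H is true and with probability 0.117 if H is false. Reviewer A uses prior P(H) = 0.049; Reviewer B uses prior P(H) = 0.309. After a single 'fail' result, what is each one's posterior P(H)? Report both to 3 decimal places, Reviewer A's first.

Reviewer A: 0.297; Reviewer B: 0.786

The likelihood ratio for a 'fail' result is 0.959/0.117 = 8.1966.
Reviewer A: prior odds 0.049/0.951 = 0.051525; posterior odds 0.42233; posterior probability 0.297.
Reviewer B: prior odds 0.309/0.691 = 0.44718; posterior odds 3.6653; posterior probability 0.786.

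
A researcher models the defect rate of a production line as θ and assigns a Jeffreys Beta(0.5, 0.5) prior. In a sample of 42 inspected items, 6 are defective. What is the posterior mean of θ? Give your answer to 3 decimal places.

Posterior mean ≈ 0.151

Observing 6 successes and 36 failures updates Beta(0.5, 0.5) by adding the success and failure counts to the two shape parameters: α = 0.5+6 = 6.5, β = 0.5+36 = 36.5.
E[θ | data] = 6.5/(6.5+36.5) = 0.151.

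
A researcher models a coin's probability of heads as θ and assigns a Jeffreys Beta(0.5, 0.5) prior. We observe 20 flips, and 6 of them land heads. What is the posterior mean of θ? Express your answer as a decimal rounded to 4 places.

Observing 6 successes and 14 failures updates Beta(0.5, 0.5) by adding the success and failure counts to the two shape parameters: α = 0.5+6 = 6.5, β = 0.5+14 = 14.5.
E[θ | data] = 6.5/(6.5+14.5) = 0.3095.

Posterior mean ≈ 0.3095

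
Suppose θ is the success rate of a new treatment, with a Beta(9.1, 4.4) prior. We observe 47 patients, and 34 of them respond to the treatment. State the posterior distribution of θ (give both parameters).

The binomial likelihood is conjugate to the Beta prior: with 34 successes and 13 failures, the posterior is Beta(9.1+34, 4.4+13) = Beta(43.1, 17.4).

Posterior: Beta(43.1, 17.4)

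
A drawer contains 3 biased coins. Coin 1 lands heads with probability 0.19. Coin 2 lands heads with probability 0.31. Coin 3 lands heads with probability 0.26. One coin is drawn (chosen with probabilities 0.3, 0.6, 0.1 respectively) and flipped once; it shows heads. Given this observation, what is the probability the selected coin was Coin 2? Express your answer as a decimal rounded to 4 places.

Tabulate prior·likelihood by source: [1] prior 0.3, lik 0.19, product 0.05700; [2] prior 0.6, lik 0.31, product 0.1860; [3] prior 0.1, lik 0.26, product 0.02600.
Normalizing constant = 0.26900; the posterior for Coin 2 is its product over the sum, 0.1860/0.26900 = 0.6914.

Posterior probability ≈ 0.6914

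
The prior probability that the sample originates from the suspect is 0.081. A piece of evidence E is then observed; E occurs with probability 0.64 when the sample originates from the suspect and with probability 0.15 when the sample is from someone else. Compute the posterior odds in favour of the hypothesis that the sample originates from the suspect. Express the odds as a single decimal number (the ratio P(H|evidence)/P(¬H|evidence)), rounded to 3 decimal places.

Posterior odds ≈ 0.376

Prior odds = 0.081/(1−0.081) = 0.088139.
Likelihood ratio for E = 0.64/0.15 = 4.2667.
Posterior odds = prior odds × LR = 0.37606.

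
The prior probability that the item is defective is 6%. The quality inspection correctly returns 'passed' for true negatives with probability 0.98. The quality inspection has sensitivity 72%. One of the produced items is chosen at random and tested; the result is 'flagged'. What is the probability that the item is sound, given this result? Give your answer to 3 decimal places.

Let H be the event that the item is defective. P(H) = 0.06, so P(¬H) = 0.94. With E the 'flagged' result, P(E|H) = 0.72 and P(E|¬H) = 0.02.
P(E) = 0.72·0.06 + 0.02·0.94 = 0.043200 + 0.018800 = 0.062000.
By Bayes' theorem, P(H|E) = 0.043200 / 0.062000 = 0.697. Hence P(¬H|E) = 1 − 0.697 = 0.303.

P(¬H | E) ≈ 0.303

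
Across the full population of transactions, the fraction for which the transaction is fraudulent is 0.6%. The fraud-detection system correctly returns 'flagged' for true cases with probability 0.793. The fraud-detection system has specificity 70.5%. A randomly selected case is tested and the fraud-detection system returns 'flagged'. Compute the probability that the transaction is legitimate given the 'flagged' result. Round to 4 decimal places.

Write H for 'the transaction is fraudulent'. Prior odds H:¬H = 0.006/0.994 = 0.0060362. For the 'flagged' outcome, the likelihood ratio is 0.793/0.295 = 2.6881.
Posterior odds = 0.0060362 × 2.6881 = 0.016226, so P(H|E) = 0.016226/(1+0.016226) = 0.0160. Then P(¬H|E) = 1 − 0.0160 = 0.9840.

P(¬H | E) ≈ 0.9840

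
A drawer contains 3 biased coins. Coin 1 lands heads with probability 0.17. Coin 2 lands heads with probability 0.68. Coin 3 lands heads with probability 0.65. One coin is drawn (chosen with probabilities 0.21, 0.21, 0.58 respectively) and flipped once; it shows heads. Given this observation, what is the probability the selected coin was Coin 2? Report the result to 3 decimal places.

Posterior probability ≈ 0.257

Tabulate prior·likelihood by source: [1] prior 0.21, lik 0.17, product 0.03570; [2] prior 0.21, lik 0.68, product 0.1428; [3] prior 0.58, lik 0.65, product 0.3770.
Normalizing constant = 0.55550; the posterior for Coin 2 is its product over the sum, 0.1428/0.55550 = 0.257.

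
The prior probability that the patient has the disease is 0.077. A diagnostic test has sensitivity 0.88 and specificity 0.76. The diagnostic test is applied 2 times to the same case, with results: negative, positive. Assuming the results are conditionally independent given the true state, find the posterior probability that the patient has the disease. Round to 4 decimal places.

Let H be the event that the patient has the disease; start with P(H) = 0.077. P('positive'|H) = 0.88, P('positive'|¬H) = 0.24.
Update on result 1 ('negative'): P(H) ← 0.12·0.0770 / (0.12·0.0770 + 0.76·0.9230) = 0.0092400/0.71072 = 0.0130.
Update on result 2 ('positive'): P(H) ← 0.88·0.0130 / (0.88·0.0130 + 0.24·0.9870) = 0.011441/0.24832 = 0.0461.

Posterior P(H) ≈ 0.0461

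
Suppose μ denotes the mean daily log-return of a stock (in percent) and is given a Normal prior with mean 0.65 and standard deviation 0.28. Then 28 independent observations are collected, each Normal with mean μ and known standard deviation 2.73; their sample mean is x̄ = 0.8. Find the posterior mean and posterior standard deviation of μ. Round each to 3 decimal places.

With known σ, the Normal prior is conjugate. Weight on the data is w = (n/σ²)/(n/σ² + 1/τ₀²) = 3.75693/(3.75693+12.7551) = 0.22753.
Posterior mean = w·x̄ + (1−w)·μ₀ = 0.22753·0.8 + 0.77247·0.65 = 0.684. Posterior variance = 1/(3.75693+12.7551) = 0.0605619, so SD = 0.246.

Posterior mean ≈ 0.684; posterior SD ≈ 0.246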